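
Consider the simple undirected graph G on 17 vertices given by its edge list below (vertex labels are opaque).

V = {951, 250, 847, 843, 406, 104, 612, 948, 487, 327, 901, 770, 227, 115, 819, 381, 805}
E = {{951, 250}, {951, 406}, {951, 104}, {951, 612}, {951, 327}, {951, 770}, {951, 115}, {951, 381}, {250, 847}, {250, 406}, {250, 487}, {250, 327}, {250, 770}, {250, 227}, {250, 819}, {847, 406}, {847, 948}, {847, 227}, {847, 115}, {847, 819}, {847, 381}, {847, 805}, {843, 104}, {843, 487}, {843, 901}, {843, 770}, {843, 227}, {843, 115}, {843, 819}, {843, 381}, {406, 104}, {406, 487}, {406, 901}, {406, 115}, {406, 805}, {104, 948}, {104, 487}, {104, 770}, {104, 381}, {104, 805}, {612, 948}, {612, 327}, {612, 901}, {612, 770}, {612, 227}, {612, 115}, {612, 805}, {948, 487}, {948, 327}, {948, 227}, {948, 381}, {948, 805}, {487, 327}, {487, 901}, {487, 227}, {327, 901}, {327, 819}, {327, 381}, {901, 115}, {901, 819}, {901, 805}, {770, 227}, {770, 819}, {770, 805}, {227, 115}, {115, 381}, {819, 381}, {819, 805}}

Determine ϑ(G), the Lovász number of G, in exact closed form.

sqrt(17)

N(951) = {250, 406, 104, 612, 327, 770, 115, 381}, |N(951)| = 8.
N(805) = {847, 406, 104, 612, 948, 901, 770, 819}, |N(805)| = 8.
N(948) = {847, 104, 612, 487, 327, 227, 381, 805}, |N(948)| = 8.
N(770) = {951, 250, 843, 104, 612, 227, 819, 805}, |N(770)| = 8.
G on 17 vertices is 8-regular; SR(17,8,3,4) — a Paley graph.
spec(A) ≈ [8.0, 1.561553, -2.561553] (distinct, 6 d.p.).
Lovász (edge-transitive): ϑ = −17·(-sqrt(17)/2 - 1/2)/((8)−(-sqrt(17)/2 - 1/2)) = sqrt(17).
≈ 4.1231056 (to 7 d.p.).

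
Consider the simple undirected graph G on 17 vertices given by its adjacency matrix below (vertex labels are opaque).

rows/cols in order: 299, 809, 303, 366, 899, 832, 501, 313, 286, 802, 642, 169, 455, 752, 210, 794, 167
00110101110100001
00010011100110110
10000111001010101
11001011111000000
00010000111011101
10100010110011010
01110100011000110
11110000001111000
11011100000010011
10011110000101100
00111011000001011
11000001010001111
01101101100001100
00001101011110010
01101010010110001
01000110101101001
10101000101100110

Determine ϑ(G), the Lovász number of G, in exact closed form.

N(802) = {299, 366, 899, 832, 501, 169, 752, 210}, |N(802)| = 8.
deg(299) = 8; N(299) = {303, 366, 832, 313, 286, 802, 169, 167}.
N(899) = {366, 286, 802, 642, 455, 752, 210, 167}, |N(899)| = 8.
deg(169) = 8; N(169) = {299, 809, 313, 802, 752, 210, 794, 167}.
17-vertex 8-regular graph: SR(17,8,3,4) — a Paley graph.
The 3 distinct eigenvalues: [8.0, 1.5616, -2.5616].
λ_max=8, λ_min=-sqrt(17)/2 - 1/2; ϑ = −17·λ_min/(λ_max−λ_min) = sqrt(17).
= 4.123105626… (decimal).

sqrt(17)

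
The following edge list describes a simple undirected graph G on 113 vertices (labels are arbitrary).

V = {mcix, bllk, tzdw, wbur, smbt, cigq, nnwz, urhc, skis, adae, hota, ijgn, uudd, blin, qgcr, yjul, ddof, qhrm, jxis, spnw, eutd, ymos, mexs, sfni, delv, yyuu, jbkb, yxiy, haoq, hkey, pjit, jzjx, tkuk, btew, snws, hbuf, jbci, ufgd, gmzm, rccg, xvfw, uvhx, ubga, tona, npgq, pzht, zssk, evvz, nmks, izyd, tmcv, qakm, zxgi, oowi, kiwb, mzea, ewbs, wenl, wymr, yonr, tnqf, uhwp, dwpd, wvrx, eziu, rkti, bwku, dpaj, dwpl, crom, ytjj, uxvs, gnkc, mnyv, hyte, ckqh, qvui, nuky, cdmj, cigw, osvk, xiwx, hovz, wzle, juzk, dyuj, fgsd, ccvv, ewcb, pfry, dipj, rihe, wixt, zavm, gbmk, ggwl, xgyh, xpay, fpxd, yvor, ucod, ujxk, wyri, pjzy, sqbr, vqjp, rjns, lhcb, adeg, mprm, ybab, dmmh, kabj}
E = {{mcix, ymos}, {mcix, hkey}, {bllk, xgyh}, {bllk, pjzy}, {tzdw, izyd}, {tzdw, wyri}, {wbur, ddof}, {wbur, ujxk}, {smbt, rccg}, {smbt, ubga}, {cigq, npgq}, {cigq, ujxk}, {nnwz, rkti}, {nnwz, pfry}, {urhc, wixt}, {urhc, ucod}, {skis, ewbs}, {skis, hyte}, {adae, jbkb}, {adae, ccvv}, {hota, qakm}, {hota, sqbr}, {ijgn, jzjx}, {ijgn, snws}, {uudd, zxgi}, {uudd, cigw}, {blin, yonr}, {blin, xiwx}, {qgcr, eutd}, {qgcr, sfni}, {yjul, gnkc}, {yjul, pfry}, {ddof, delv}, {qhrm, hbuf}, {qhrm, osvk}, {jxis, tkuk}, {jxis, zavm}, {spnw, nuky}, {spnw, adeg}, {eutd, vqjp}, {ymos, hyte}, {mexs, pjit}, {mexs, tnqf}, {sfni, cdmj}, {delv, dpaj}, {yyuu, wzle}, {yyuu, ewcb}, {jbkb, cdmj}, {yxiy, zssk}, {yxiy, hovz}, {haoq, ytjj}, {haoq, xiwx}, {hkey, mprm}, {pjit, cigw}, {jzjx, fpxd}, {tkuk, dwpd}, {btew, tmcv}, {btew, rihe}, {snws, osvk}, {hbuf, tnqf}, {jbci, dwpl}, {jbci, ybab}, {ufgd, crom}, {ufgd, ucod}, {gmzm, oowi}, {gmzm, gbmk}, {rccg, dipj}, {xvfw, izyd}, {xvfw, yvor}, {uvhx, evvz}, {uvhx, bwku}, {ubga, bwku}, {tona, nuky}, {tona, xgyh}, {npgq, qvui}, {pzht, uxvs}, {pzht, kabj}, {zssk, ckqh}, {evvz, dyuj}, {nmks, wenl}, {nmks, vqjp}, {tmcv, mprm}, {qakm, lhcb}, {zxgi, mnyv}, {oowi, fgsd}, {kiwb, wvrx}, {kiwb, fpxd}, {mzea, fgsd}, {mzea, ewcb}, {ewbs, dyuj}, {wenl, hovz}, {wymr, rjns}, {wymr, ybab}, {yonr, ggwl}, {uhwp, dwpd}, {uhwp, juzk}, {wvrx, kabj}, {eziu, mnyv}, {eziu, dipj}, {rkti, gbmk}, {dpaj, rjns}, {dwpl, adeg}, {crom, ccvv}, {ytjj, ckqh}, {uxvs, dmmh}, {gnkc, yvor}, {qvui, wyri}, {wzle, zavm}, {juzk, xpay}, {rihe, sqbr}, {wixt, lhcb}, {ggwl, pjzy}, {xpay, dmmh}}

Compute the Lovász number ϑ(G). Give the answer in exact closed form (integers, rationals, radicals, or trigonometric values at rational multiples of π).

N(juzk) = {uhwp, xpay}, |N(juzk)| = 2.
N(delv) = {ddof, dpaj}, |N(delv)| = 2.
N(tmcv) = {btew, mprm}, |N(tmcv)| = 2.
N(hota) = {qakm, sqbr}, |N(hota)| = 2.
Regular of degree 2 on 113 vertices: this is C_{113}, the 113-cycle.
spec(A) ≈ [2.0, 1.997, 1.988, 1.972, 1.951, 1.923, 1.89, 1.85, 1.805, 1.755, 1.699, 1.637, 1.571, 1.5, 1.424, 1.344, 1.259, 1.171, 1.079, 0.984, 0.886, 0.785, 0.681, 0.576, 0.468, 0.359, 0.25, 0.139, 0.028, -0.083, -0.194, -0.305, -0.414, -0.522, -0.629, -0.733, -0.835, -0.935, -1.032, -1.126, -1.216, -1.302, -1.384, -1.462, -1.536, -1.605, -1.669, -1.727, -1.781, -1.829, -1.871, -1.907, -1.938, -1.962, -1.981, -1.993, -1.999] (distinct, 3 d.p.).
With N=113: ϑ(G) = 113·(-(-1)*2*cos(pi/113))/(2−(-2*cos(pi/113))) = 113*cos(pi/113)/(cos(pi/113) + 1).
ϑ(G) ≈ 56.48908089.
Sandwich: α(G)=56 ≤ ϑ(G)=113*cos(pi/113)/(cos(pi/113) + 1) ≤ χ(Ḡ)=57 (both strict).

113*cos(pi/113)/(cos(pi/113) + 1)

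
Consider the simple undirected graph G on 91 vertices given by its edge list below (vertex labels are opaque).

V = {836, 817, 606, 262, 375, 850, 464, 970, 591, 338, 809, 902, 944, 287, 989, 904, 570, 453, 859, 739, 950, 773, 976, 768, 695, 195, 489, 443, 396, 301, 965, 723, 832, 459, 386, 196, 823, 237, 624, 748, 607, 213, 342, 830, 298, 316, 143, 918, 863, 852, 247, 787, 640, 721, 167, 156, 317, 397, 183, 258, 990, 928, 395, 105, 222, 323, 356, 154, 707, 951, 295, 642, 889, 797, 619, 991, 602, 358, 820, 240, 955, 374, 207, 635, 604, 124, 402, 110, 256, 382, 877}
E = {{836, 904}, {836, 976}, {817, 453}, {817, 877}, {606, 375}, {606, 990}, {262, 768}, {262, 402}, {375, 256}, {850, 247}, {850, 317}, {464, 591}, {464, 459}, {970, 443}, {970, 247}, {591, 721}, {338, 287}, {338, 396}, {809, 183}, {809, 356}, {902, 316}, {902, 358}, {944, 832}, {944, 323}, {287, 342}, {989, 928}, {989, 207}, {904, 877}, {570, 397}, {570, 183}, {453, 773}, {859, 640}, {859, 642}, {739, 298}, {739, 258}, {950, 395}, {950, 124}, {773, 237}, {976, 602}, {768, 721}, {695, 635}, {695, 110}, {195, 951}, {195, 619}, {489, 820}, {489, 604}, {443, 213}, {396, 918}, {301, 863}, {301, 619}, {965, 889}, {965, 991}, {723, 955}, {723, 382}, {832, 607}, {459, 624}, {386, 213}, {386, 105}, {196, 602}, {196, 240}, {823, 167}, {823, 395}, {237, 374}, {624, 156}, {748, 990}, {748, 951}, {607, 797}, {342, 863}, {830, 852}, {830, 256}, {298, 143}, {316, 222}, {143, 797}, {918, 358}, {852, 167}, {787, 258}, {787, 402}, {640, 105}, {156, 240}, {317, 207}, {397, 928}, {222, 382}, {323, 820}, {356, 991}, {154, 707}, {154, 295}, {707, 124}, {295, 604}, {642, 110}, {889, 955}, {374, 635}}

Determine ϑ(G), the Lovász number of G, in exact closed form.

deg(386) = 2; N(386) = {213, 105}.
N(619) = {195, 301}, |N(619)| = 2.
N(604) = {489, 295}, |N(604)| = 2.
Vertex 195 has 2 neighbors: 951, 619.
2-regular, N=91; connected 2-regular on 91 ⇒ C_{91}.
A has 46 distinct eigenvalues ≈ [2.0, 1.995235, 1.980961, 1.957247, 1.924206, 1.881995, 1.830816, 1.770912, 1.702569, 1.626112, 1.541906, 1.450353, 1.351887, 1.24698, 1.136129, 1.019865, 0.898741, 0.773333, 0.644241, 0.512078, 0.377475, 0.241073, 0.103523, -0.034521, -0.172401, -0.309459, -0.445042, -0.578504, -0.70921, -0.836536, -0.959875, -1.07864, -1.192265, -1.300208, -1.401955, -1.497021, -1.584954, -1.665333, -1.737776, -1.801938, -1.857512, -1.904235, -1.941884, -1.970278, -1.989283, -1.998808].
ϑ = −N·λ_min/(λ_max−λ_min) = −91·(-2*cos(pi/91))/(2−(-2*cos(pi/91))) = 91*cos(pi/91)/(cos(pi/91) + 1).
≈ 45.486440 (to 6 d.p.).
Check 45 ≤ 91*cos(pi/91)/(cos(pi/91) + 1) ≤ 46: both strict.

91*cos(pi/91)/(cos(pi/91) + 1)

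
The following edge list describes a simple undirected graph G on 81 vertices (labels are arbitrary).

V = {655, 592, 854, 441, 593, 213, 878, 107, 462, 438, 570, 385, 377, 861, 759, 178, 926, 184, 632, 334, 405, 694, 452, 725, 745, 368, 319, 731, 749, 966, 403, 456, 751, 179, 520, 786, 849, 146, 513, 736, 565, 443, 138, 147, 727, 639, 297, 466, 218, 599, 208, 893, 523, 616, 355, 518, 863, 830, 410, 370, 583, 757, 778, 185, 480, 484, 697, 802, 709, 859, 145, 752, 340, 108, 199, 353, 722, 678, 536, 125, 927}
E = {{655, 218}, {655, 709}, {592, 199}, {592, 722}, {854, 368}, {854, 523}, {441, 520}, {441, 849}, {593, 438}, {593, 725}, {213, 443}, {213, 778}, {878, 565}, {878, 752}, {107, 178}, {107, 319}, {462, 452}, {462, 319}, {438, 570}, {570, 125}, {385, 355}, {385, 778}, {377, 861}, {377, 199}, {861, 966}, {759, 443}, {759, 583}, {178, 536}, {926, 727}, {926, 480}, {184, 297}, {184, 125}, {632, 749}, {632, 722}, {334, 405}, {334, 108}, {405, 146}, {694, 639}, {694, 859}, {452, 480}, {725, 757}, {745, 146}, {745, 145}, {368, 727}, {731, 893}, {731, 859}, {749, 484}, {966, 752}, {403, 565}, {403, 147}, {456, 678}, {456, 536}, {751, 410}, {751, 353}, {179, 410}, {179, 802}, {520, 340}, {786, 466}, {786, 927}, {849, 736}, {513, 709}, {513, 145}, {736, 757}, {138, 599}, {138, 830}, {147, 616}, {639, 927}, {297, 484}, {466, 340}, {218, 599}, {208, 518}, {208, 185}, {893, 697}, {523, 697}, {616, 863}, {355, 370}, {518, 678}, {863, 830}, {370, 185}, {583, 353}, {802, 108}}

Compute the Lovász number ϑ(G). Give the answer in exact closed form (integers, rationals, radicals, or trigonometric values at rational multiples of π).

81*cos(pi/81)/(cos(pi/81) + 1)

deg(678) = 2; N(678) = {456, 518}.
Vertex 570 has 2 neighbors: 438, 125.
Vertex 583 has 2 neighbors: 759, 353.
Vertex 208 has 2 neighbors: 518, 185.
Every vertex has degree 2 (N=81); this is C_{81}, the 81-cycle.
spec(A) ≈ [2.0, 1.994, 1.976, 1.9461, 1.9045, 1.8514, 1.7873, 1.7123, 1.6271, 1.5321, 1.4279, 1.315, 1.1943, 1.0664, 0.9321, 0.7922, 0.6475, 0.4989, 0.3473, 0.1936, 0.0388, -0.1163, -0.2707, -0.4234, -0.5736, -0.7204, -0.8628, -1.0, -1.1312, -1.2556, -1.3725, -1.4811, -1.5808, -1.671, -1.7511, -1.8207, -1.8794, -1.9267, -1.9625, -1.9865, -1.9985] (distinct, 4 d.p.).
−81·(-2*cos(pi/81)) / ((2)−(-2*cos(pi/81))) = 81*cos(pi/81)/(cos(pi/81) + 1) = ϑ(G).
ϑ(G) ≈ 40.484765.
Lovász sandwich 40 ≤ 81*cos(pi/81)/(cos(pi/81) + 1) ≤ 41: both strict.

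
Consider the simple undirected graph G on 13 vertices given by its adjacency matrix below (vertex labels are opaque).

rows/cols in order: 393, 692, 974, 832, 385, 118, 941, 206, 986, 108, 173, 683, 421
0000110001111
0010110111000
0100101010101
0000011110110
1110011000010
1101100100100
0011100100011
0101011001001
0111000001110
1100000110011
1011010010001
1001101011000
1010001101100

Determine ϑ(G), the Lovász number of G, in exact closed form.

sqrt(13)

deg(421) = 6; N(421) = {393, 974, 941, 206, 108, 173}.
deg(393) = 6; N(393) = {385, 118, 108, 173, 683, 421}.
Vertex 108 has 6 neighbors: 393, 692, 206, 986, 683, 421.
N(974) = {692, 385, 941, 986, 173, 421}, |N(974)| = 6.
G on 13 vertices is 6-regular; strongly regular (13,6,2,3).
The 3 distinct eigenvalues: [6.0, 1.302776, -2.302776].
ϑ = −N·λ_min/(λ_max−λ_min) = −13·(-sqrt(13)/2 - 1/2)/(6−(-sqrt(13)/2 - 1/2)) = sqrt(13).
Numerically 3.60555128.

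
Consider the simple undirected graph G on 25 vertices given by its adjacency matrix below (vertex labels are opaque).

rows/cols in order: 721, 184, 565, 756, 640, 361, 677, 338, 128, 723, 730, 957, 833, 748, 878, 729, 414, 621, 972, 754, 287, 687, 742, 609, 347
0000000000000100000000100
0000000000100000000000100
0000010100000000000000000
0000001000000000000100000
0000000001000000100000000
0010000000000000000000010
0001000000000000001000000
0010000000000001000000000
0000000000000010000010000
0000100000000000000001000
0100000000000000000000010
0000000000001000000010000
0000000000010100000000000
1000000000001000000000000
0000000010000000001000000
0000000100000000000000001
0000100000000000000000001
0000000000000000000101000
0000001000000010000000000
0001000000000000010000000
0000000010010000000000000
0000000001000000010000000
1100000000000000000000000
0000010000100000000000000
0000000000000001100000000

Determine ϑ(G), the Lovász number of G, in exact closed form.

Vertex 609 has 2 neighbors: 361, 730.
deg(723) = 2; N(723) = {640, 687}.
N(287) = {128, 957}, |N(287)| = 2.
N(754) = {756, 621}, |N(754)| = 2.
25-vertex 2-regular graph: connected 2-regular on 25 ⇒ C_{25}.
Distinct eigenvalues (to 4 d.p.): [2.0, 1.9372, 1.7526, 1.4579, 1.0717, 0.618, 0.1256, -0.3748, -0.8516, -1.2748, -1.618, -1.8596, -1.9842].
−25·(-2*cos(pi/25)) / ((2)−(-2*cos(pi/25))) = 25*cos(pi/25)/(cos(pi/25) + 1) = ϑ(G).
≈ 12.450521808 (to 9 d.p.).
Sandwich: α(G)=12 ≤ ϑ(G)=25*cos(pi/25)/(cos(pi/25) + 1) ≤ χ(Ḡ)=13 (both strict).

25*cos(pi/25)/(cos(pi/25) + 1)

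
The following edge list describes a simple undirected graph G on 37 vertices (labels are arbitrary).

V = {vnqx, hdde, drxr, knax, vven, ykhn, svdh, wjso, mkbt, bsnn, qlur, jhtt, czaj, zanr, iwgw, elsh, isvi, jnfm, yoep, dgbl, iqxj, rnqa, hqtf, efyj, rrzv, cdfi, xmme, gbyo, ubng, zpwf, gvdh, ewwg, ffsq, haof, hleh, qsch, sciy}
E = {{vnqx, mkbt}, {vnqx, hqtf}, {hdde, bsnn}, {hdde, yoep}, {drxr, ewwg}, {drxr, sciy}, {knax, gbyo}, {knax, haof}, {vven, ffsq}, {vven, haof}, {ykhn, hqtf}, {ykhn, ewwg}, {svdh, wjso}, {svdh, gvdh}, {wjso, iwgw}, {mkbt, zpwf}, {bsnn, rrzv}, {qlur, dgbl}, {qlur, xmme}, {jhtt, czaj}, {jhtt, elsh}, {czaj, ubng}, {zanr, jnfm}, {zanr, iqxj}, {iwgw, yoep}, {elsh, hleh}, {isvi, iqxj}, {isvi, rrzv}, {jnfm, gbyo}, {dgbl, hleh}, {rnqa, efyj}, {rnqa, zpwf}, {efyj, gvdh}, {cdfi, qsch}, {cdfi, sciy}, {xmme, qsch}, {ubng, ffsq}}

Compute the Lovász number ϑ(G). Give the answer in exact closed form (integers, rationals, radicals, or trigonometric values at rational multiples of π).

deg(svdh) = 2; N(svdh) = {wjso, gvdh}.
N(bsnn) = {hdde, rrzv}, |N(bsnn)| = 2.
deg(xmme) = 2; N(xmme) = {qlur, qsch}.
deg(czaj) = 2; N(czaj) = {jhtt, ubng}.
G on 37 vertices is 2-regular; connected 2-regular on 37 ⇒ C_{37}.
The 19 distinct eigenvalues: [2.0, 1.971, 1.886, 1.746, 1.556, 1.321, 1.049, 0.746, 0.421, 0.085, -0.254, -0.586, -0.9, -1.189, -1.444, -1.657, -1.822, -1.935, -1.993].
Lovász: ϑ = −37(-2*cos(pi/37))/(2+-(-1)*2*cos(pi/37)) = 37*cos(pi/37)/(cos(pi/37) + 1).
ϑ(G) ≈ 18.46661664.
18 ≤ 37*cos(pi/37)/(cos(pi/37) + 1) ≤ 19: both strict.

37*cos(pi/37)/(cos(pi/37) + 1)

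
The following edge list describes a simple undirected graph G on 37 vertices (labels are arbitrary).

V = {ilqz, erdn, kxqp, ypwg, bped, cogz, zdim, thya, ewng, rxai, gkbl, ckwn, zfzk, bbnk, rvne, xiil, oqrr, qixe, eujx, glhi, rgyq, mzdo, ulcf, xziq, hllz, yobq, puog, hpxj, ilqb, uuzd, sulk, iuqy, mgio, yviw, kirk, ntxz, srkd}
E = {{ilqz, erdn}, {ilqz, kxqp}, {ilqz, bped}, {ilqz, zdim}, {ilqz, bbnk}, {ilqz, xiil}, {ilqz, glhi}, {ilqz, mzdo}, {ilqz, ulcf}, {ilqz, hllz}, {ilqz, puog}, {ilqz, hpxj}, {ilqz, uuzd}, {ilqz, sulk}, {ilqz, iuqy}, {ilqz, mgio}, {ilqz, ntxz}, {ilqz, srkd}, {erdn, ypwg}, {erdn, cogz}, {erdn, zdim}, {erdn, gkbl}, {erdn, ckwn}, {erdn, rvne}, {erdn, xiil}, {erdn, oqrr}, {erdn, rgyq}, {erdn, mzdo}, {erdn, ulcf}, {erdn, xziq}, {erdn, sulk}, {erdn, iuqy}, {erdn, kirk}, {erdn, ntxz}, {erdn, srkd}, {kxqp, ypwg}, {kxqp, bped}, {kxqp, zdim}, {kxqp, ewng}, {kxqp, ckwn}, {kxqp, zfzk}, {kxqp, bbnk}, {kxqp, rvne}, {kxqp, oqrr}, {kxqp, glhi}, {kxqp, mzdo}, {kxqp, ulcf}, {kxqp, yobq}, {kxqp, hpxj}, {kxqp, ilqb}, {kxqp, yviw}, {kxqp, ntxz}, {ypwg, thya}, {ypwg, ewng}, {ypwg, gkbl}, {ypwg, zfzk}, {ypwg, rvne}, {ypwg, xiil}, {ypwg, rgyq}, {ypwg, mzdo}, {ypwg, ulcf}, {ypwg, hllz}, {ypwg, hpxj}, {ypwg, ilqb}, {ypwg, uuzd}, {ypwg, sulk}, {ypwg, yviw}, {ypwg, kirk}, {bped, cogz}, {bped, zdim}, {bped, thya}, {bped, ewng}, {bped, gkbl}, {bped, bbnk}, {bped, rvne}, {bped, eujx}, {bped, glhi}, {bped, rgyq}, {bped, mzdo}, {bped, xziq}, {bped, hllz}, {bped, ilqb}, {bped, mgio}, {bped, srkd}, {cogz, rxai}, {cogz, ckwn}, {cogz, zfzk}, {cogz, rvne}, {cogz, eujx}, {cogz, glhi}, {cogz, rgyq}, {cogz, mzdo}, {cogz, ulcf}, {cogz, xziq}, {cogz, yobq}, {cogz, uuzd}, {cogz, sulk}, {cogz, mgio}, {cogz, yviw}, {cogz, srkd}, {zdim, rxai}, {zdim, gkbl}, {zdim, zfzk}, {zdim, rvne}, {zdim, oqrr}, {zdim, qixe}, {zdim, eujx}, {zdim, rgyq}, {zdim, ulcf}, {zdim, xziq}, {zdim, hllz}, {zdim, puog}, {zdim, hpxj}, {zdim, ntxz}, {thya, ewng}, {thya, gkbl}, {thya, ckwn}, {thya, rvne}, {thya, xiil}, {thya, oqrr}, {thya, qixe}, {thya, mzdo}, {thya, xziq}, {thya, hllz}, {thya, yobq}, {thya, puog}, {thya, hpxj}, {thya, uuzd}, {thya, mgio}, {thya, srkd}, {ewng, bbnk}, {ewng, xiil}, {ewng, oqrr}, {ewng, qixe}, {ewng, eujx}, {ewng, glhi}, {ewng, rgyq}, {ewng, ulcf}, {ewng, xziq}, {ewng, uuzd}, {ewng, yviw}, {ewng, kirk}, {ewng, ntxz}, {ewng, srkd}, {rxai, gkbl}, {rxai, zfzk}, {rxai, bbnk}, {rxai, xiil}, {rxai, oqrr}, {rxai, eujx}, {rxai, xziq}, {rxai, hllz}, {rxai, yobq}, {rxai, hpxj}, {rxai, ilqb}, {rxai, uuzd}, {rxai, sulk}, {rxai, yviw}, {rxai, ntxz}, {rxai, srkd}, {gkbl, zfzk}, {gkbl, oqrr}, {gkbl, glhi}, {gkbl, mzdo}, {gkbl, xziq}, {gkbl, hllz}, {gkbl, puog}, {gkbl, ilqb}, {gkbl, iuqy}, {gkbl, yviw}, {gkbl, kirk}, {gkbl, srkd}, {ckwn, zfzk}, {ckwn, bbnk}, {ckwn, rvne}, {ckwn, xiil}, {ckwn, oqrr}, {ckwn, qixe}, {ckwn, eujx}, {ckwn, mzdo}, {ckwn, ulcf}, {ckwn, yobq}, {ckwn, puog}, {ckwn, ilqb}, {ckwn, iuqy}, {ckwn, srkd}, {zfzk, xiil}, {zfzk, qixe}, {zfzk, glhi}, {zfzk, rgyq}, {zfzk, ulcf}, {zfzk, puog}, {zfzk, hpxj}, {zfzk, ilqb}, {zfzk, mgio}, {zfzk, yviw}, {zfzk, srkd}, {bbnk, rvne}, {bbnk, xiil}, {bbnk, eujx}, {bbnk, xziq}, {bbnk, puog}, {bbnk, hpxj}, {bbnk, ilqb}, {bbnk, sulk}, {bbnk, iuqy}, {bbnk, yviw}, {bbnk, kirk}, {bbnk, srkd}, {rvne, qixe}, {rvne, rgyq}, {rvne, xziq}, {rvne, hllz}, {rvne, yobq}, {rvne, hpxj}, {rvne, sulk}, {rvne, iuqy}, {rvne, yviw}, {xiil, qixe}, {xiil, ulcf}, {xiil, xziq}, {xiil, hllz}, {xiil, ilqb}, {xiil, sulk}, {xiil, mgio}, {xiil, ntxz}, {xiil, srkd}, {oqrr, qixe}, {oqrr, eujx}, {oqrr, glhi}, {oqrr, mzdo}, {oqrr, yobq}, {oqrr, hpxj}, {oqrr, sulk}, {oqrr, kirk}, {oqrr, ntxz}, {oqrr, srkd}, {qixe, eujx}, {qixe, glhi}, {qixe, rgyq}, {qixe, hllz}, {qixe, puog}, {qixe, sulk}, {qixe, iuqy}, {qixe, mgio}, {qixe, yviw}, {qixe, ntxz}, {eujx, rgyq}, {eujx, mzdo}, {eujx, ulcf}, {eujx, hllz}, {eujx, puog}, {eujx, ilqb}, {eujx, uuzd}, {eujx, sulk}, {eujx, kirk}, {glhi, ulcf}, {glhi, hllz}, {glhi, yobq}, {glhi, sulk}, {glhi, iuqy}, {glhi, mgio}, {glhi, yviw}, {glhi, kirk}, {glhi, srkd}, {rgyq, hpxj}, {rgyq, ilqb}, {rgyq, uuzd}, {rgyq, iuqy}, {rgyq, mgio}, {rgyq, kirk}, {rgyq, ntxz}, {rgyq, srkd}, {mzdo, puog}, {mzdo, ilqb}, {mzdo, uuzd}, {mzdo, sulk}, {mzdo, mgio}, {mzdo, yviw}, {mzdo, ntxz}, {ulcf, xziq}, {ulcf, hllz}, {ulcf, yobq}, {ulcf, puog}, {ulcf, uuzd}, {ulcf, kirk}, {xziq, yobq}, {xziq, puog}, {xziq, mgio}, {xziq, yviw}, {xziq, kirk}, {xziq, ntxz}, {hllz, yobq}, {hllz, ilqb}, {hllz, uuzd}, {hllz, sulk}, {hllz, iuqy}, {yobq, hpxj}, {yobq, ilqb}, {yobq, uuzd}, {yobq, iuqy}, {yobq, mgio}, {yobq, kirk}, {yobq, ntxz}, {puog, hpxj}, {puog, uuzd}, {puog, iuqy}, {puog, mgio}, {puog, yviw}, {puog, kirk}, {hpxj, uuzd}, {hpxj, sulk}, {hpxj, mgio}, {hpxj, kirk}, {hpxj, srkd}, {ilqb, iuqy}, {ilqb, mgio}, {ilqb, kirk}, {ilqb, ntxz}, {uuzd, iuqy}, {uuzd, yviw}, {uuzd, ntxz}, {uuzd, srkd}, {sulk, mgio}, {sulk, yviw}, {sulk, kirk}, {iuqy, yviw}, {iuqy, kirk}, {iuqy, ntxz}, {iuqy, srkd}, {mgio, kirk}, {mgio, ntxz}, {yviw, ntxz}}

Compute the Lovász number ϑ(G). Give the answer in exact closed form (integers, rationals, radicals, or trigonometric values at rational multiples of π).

sqrt(37)

Vertex eujx has 18 neighbors: bped, cogz, zdim, ewng, rxai, ckwn, bbnk, oqrr, qixe, rgyq, mzdo, ulcf, hllz, puog, ilqb, uuzd, sulk, kirk.
N(yviw) = {kxqp, ypwg, cogz, ewng, rxai, gkbl, zfzk, bbnk, rvne, qixe, glhi, mzdo, xziq, puog, uuzd, sulk, iuqy, ntxz}, |N(yviw)| = 18.
N(ckwn) = {erdn, kxqp, cogz, thya, zfzk, bbnk, rvne, xiil, oqrr, qixe, eujx, mzdo, ulcf, yobq, puog, ilqb, iuqy, srkd}, |N(ckwn)| = 18.
N(mgio) = {ilqz, bped, cogz, thya, zfzk, xiil, qixe, glhi, rgyq, mzdo, xziq, yobq, puog, hpxj, ilqb, sulk, kirk, ntxz}, |N(mgio)| = 18.
Regular of degree 18 on 37 vertices: strongly regular (37,18,8,9).
Distinct eigenvalues (to 4 d.p.): [18.0, 2.5414, -3.5414].
Lovász: ϑ = −37(-sqrt(37)/2 - 1/2)/(18+-(-sqrt(37)/2 - 1/2)) = sqrt(37).
= 6.0828… (decimal).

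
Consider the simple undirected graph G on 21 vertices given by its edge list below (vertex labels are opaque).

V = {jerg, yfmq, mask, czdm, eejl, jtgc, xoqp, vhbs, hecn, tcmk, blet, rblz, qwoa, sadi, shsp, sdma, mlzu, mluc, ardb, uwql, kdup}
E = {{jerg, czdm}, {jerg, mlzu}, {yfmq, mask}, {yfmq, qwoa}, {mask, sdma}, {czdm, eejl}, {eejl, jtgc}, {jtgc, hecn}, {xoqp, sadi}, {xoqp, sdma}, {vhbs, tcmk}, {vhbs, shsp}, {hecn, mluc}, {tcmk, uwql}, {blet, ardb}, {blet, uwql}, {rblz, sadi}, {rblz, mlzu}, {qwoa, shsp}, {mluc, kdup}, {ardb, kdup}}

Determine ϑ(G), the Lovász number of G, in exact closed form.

deg(yfmq) = 2; N(yfmq) = {mask, qwoa}.
Vertex rblz has 2 neighbors: sadi, mlzu.
N(eejl) = {czdm, jtgc}, |N(eejl)| = 2.
Vertex uwql has 2 neighbors: tcmk, blet.
Regular of degree 2 on 21 vertices: the odd cycle C_{21}.
The 11 distinct eigenvalues: [2.0, 1.911, 1.652, 1.247, 0.731, 0.149, -0.445, -1.0, -1.466, -1.802, -1.978].
ϑ = −N·λ_min/(λ_max−λ_min) = −21·(-2*cos(pi/21))/(2−(-2*cos(pi/21))) = 21*cos(pi/21)/(cos(pi/21) + 1).
≈ 10.4410325 (to 7 d.p.).
10 ≤ 21*cos(pi/21)/(cos(pi/21) + 1) ≤ 11: both strict.

21*cos(pi/21)/(cos(pi/21) + 1)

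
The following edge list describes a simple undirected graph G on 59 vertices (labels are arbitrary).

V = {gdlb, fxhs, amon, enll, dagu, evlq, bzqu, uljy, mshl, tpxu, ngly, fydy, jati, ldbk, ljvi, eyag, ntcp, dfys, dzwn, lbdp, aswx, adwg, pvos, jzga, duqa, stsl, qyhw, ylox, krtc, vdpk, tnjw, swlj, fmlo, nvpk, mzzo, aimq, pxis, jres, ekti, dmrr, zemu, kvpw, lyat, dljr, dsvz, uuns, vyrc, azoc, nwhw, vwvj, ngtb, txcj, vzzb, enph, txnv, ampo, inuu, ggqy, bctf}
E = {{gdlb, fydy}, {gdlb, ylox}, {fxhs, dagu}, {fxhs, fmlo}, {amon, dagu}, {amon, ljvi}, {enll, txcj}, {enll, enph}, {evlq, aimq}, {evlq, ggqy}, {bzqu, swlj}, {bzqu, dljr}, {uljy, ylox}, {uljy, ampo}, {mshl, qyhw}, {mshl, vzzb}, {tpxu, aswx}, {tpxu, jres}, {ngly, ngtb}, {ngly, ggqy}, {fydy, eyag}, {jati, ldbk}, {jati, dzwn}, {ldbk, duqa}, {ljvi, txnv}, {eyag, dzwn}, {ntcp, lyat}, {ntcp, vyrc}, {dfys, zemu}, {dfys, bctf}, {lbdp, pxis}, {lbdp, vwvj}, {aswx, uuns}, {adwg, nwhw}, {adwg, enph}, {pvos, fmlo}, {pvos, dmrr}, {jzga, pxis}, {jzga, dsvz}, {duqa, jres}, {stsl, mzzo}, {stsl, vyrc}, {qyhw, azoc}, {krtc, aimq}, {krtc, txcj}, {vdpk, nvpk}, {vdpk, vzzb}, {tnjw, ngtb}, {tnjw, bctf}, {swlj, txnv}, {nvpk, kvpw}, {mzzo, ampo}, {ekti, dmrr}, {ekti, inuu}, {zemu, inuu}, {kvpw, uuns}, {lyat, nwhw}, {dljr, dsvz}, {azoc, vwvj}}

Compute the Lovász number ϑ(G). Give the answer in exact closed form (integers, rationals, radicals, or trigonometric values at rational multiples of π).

N(dmrr) = {pvos, ekti}, |N(dmrr)| = 2.
deg(dljr) = 2; N(dljr) = {bzqu, dsvz}.
Vertex vwvj has 2 neighbors: lbdp, azoc.
deg(pxis) = 2; N(pxis) = {lbdp, jzga}.
59-vertex 2-regular graph: connected 2-regular on 59 ⇒ C_{59}.
The 30 distinct eigenvalues: [2.0, 1.98867, 1.954807, 1.898795, 1.82127, 1.723108, 1.605423, 1.469548, 1.317023, 1.149575, 0.969102, 0.777648, 0.577384, 0.370577, 0.159572, -0.053241, -0.265451, -0.474653, -0.678478, -0.874615, -1.060842, -1.235049, -1.395263, -1.539668, -1.666628, -1.774704, -1.862672, -1.929536, -1.974537, -1.997165].
ϑ = −N·λ_min/(λ_max−λ_min) = −59·(-2*cos(pi/59))/(2−(-2*cos(pi/59))) = 59*cos(pi/59)/(cos(pi/59) + 1).
ϑ(G) ≈ 29.479080.
Check 29 ≤ 59*cos(pi/59)/(cos(pi/59) + 1) ≤ 30: both strict.

59*cos(pi/59)/(cos(pi/59) + 1)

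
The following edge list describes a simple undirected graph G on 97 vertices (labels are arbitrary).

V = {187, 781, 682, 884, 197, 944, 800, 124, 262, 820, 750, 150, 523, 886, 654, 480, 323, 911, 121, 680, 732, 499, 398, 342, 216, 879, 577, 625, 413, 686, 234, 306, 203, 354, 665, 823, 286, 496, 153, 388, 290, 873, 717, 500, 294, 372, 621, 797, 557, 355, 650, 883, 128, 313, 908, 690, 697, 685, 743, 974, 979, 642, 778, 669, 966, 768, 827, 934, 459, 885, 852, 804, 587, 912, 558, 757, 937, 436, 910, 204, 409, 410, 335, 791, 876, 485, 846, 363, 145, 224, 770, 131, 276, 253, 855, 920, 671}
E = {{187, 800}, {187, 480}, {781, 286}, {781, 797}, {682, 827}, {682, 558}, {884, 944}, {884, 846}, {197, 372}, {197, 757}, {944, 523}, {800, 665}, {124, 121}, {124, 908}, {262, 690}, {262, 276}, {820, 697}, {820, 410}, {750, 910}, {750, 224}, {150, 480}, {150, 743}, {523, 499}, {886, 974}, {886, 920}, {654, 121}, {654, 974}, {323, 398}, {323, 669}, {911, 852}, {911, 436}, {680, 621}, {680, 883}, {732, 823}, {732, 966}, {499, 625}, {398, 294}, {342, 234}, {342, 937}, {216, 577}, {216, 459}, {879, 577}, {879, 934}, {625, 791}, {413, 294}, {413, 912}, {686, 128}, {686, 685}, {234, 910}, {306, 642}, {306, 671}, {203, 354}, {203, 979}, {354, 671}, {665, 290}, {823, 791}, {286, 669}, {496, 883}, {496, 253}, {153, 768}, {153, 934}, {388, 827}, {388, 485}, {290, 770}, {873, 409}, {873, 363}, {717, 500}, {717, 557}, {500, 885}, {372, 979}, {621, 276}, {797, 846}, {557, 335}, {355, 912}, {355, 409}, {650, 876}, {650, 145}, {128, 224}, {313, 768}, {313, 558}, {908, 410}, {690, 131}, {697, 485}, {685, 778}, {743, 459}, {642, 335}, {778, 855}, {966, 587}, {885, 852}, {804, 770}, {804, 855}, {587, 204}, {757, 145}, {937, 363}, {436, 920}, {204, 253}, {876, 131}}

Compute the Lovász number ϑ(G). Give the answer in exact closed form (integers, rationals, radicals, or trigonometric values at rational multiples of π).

Vertex 313 has 2 neighbors: 768, 558.
N(276) = {262, 621}, |N(276)| = 2.
deg(459) = 2; N(459) = {216, 743}.
N(911) = {852, 436}, |N(911)| = 2.
2-regular, N=97; this is C_{97}, the 97-cycle.
A has 49 distinct eigenvalues ≈ [2.0, 1.995806, 1.98324, 1.962356, 1.933242, 1.896018, 1.850842, 1.797903, 1.737423, 1.669656, 1.594886, 1.513426, 1.425618, 1.33183, 1.232457, 1.127914, 1.01864, 0.905094, 0.787752, 0.667105, 0.54366, 0.417935, 0.290457, 0.161761, 0.032386, -0.097124, -0.226228, -0.354382, -0.48105, -0.6057, -0.72781, -0.846867, -0.962372, -1.07384, -1.180805, -1.282816, -1.379448, -1.470293, -1.554971, -1.633127, -1.704434, -1.768591, -1.82533, -1.874413, -1.915635, -1.948821, -1.973833, -1.990567, -1.998951].
λ_max=2, λ_min=-2*cos(pi/97); ϑ = −97·λ_min/(λ_max−λ_min) = 97*cos(pi/97)/(cos(pi/97) + 1).
≈ 48.48727921 (to 8 d.p.).
Sandwich: α(G)=48 ≤ ϑ(G)=97*cos(pi/97)/(cos(pi/97) + 1) ≤ χ(Ḡ)=49 (both strict).

97*cos(pi/97)/(cos(pi/97) + 1)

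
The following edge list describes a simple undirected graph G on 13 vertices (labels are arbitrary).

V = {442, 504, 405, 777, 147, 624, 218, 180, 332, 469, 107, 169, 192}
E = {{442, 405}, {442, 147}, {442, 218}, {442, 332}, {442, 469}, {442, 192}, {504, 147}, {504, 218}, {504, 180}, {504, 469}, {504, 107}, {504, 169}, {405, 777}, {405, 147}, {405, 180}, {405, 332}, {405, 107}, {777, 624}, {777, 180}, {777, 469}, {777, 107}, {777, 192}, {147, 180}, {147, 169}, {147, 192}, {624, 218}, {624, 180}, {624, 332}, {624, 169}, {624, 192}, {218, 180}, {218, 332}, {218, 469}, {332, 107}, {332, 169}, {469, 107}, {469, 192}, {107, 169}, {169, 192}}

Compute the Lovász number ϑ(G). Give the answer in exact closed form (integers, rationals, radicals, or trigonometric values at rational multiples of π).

N(504) = {147, 218, 180, 469, 107, 169}, |N(504)| = 6.
Vertex 180 has 6 neighbors: 504, 405, 777, 147, 624, 218.
Vertex 332 has 6 neighbors: 442, 405, 624, 218, 107, 169.
N(469) = {442, 504, 777, 218, 107, 192}, |N(469)| = 6.
Every vertex has degree 6 (N=13); Paley(13): SR with (k,λ,μ)=(6,2,3).
A has 3 distinct eigenvalues ≈ [6.0, 1.302776, -2.302776].
−13·(-sqrt(13)/2 - 1/2) / ((6)−(-sqrt(13)/2 - 1/2)) = sqrt(13) = ϑ(G).
= 3.60555… (decimal).

sqrt(13)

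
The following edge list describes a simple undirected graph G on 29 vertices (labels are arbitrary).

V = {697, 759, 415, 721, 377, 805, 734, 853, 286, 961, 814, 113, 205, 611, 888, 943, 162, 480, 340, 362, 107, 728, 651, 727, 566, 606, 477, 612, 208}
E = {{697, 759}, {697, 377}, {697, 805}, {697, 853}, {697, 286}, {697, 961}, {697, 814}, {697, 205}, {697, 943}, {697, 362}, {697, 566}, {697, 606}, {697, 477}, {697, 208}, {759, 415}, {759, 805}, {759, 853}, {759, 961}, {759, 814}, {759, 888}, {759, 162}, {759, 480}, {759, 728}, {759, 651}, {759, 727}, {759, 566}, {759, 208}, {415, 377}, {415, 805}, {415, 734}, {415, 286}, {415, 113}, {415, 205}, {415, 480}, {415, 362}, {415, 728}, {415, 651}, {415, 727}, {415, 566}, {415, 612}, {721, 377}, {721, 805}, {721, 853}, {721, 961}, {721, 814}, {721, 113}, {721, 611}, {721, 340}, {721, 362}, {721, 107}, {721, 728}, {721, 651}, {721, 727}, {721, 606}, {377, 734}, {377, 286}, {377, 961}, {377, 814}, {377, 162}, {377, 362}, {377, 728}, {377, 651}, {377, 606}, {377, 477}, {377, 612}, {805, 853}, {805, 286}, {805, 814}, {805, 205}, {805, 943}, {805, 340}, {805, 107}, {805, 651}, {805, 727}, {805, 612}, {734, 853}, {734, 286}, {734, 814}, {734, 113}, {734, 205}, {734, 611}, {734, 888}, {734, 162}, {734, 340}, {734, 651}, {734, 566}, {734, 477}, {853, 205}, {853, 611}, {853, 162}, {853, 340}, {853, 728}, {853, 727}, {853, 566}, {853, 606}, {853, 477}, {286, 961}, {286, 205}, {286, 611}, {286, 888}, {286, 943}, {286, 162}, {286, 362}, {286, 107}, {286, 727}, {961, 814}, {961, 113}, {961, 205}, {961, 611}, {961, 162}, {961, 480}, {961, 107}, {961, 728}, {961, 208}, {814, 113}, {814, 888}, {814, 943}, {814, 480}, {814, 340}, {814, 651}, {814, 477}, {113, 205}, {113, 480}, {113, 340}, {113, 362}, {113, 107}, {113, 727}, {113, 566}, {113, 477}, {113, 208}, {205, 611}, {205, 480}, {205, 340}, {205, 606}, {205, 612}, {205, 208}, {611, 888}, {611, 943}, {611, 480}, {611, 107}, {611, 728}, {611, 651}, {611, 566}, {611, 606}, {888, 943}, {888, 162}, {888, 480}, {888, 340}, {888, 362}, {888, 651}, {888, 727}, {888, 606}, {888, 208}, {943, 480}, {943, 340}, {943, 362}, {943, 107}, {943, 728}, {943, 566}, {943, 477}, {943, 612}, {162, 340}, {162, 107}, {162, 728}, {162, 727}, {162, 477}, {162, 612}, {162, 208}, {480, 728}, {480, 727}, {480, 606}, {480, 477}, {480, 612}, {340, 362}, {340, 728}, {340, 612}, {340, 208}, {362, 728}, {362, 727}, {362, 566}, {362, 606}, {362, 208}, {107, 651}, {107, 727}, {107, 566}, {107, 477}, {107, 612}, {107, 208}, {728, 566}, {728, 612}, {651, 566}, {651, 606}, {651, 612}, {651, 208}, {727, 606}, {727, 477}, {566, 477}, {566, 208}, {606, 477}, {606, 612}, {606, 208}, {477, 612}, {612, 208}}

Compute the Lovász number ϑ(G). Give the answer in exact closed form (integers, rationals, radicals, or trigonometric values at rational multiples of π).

sqrt(29)

Vertex 727 has 14 neighbors: 759, 415, 721, 805, 853, 286, 113, 888, 162, 480, 362, 107, 606, 477.
deg(480) = 14; N(480) = {759, 415, 961, 814, 113, 205, 611, 888, 943, 728, 727, 606, 477, 612}.
Vertex 606 has 14 neighbors: 697, 721, 377, 853, 205, 611, 888, 480, 362, 651, 727, 477, 612, 208.
deg(888) = 14; N(888) = {759, 734, 286, 814, 611, 943, 162, 480, 340, 362, 651, 727, 606, 208}.
G on 29 vertices is 14-regular; Paley(29): SR with (k,λ,μ)=(14,6,7).
A has 3 distinct eigenvalues ≈ [14.0, 2.1926, -3.1926].
With N=29: ϑ(G) = 29·(-(-sqrt(29)/2 - 1/2))/(14−(-sqrt(29)/2 - 1/2)) = sqrt(29).
ϑ(G) ≈ 5.385164807.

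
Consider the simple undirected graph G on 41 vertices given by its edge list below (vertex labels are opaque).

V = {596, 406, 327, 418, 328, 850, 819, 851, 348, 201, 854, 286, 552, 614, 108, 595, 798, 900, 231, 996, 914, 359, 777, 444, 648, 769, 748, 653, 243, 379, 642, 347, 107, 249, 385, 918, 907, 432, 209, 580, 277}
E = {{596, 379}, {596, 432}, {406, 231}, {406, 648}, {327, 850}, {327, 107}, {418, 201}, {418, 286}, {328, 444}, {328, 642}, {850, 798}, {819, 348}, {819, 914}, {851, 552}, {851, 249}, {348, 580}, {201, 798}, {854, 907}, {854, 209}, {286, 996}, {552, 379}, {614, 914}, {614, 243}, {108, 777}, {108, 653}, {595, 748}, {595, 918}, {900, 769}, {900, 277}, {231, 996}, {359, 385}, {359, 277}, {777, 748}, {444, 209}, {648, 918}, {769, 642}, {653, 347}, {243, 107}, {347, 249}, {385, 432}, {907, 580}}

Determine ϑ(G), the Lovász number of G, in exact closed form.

N(249) = {851, 347}, |N(249)| = 2.
N(379) = {596, 552}, |N(379)| = 2.
Vertex 231 has 2 neighbors: 406, 996.
deg(432) = 2; N(432) = {596, 385}.
G on 41 vertices is 2-regular; a single 41-cycle (edge-transitive).
spec(A) ≈ [2.0, 1.97656, 1.90679, 1.79233, 1.63586, 1.44104, 1.21245, 0.95544, 0.67603, 0.38078, 0.07661, -0.22937, -0.52996, -0.81814, -1.08714, -1.33065, -1.54298, -1.71914, -1.855, -1.94739, -1.99413] (distinct, 5 d.p.).
Lovász (edge-transitive): ϑ = −41·(-2*cos(pi/41))/((2)−(-2*cos(pi/41))) = 41*cos(pi/41)/(cos(pi/41) + 1).
Numerically 20.4698803.
20 ≤ 41*cos(pi/41)/(cos(pi/41) + 1) ≤ 21: both strict.

41*cos(pi/41)/(cos(pi/41) + 1)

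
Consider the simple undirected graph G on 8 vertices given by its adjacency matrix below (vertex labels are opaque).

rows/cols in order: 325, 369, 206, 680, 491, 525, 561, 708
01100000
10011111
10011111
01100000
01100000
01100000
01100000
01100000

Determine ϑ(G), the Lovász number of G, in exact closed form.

6

N(680) = {369, 206}, |N(680)| = 2.
N(206) = {325, 680, 491, 525, 561, 708}, |N(206)| = 6.
Vertex 325 has 2 neighbors: 369, 206.
Vertex 525 has 2 neighbors: 369, 206.
K_{6,2} (perfect); ϑ(G) = α(G) = max{6,2} = 6.
≈ 6.0000000 (to 7 d.p.).
α=6, χ(Ḡ)=6; ϑ=6 lies between (collapsed).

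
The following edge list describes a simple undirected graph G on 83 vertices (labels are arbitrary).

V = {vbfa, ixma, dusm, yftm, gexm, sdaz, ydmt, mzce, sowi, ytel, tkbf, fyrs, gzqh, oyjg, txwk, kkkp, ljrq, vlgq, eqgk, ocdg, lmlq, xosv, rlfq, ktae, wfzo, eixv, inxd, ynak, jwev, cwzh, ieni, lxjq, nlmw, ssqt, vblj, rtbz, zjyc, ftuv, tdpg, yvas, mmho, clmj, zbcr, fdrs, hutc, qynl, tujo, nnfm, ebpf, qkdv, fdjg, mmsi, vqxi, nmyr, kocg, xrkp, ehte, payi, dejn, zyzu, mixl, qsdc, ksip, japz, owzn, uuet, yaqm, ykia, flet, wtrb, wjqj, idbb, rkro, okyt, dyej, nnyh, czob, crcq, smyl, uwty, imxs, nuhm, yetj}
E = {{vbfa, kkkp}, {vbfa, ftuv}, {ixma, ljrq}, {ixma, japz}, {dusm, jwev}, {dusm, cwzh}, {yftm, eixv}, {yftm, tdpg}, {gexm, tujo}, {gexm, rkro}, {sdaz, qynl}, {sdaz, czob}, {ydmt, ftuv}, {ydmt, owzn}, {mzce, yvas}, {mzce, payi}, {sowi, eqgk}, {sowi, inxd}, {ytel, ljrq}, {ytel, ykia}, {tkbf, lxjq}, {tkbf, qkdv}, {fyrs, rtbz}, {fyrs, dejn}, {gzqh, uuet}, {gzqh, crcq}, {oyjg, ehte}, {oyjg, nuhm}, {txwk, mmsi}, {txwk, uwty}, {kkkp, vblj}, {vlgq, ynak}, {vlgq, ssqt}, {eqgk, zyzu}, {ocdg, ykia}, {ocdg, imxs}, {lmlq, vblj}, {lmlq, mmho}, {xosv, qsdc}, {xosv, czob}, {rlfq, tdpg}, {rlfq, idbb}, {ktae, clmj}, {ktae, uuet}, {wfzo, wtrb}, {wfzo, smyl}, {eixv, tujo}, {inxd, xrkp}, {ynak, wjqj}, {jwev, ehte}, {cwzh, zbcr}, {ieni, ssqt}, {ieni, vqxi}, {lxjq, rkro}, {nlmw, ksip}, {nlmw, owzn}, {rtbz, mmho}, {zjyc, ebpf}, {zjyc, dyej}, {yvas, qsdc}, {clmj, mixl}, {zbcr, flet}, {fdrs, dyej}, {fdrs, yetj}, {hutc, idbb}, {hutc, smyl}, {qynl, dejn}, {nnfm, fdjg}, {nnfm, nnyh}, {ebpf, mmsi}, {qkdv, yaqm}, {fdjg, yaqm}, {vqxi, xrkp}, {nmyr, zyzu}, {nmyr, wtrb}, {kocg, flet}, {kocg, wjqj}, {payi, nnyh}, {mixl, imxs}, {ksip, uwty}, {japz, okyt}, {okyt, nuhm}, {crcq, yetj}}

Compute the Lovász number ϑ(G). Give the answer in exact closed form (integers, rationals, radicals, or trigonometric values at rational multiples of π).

83*cos(pi/83)/(cos(pi/83) + 1)

deg(eqgk) = 2; N(eqgk) = {sowi, zyzu}.
deg(uwty) = 2; N(uwty) = {txwk, ksip}.
deg(nnfm) = 2; N(nnfm) = {fdjg, nnyh}.
deg(wtrb) = 2; N(wtrb) = {wfzo, nmyr}.
Every vertex has degree 2 (N=83); connected 2-regular on 83 ⇒ C_{83}.
A has 42 distinct eigenvalues ≈ [2.0, 1.99427, 1.97712, 1.94865, 1.90901, 1.85844, 1.79722, 1.72571, 1.64431, 1.5535, 1.45378, 1.34575, 1.23, 1.1072, 0.97807, 0.84333, 0.70376, 0.56016, 0.41335, 0.26418, 0.11349, -0.03785, -0.18897, -0.33901, -0.48711, -0.63242, -0.7741, -0.91135, -1.04338, -1.16944, -1.28879, -1.40077, -1.50472, -1.60005, -1.68622, -1.76273, -1.82914, -1.88507, -1.93021, -1.96429, -1.98712, -1.99857].
Lovász: ϑ = −83(-2*cos(pi/83))/(2+-(-1)*2*cos(pi/83)) = 83*cos(pi/83)/(cos(pi/83) + 1).
≈ 41.48513259 (to 8 d.p.).
α=41, χ(Ḡ)=42; ϑ=83*cos(pi/83)/(cos(pi/83) + 1) lies between (both strict).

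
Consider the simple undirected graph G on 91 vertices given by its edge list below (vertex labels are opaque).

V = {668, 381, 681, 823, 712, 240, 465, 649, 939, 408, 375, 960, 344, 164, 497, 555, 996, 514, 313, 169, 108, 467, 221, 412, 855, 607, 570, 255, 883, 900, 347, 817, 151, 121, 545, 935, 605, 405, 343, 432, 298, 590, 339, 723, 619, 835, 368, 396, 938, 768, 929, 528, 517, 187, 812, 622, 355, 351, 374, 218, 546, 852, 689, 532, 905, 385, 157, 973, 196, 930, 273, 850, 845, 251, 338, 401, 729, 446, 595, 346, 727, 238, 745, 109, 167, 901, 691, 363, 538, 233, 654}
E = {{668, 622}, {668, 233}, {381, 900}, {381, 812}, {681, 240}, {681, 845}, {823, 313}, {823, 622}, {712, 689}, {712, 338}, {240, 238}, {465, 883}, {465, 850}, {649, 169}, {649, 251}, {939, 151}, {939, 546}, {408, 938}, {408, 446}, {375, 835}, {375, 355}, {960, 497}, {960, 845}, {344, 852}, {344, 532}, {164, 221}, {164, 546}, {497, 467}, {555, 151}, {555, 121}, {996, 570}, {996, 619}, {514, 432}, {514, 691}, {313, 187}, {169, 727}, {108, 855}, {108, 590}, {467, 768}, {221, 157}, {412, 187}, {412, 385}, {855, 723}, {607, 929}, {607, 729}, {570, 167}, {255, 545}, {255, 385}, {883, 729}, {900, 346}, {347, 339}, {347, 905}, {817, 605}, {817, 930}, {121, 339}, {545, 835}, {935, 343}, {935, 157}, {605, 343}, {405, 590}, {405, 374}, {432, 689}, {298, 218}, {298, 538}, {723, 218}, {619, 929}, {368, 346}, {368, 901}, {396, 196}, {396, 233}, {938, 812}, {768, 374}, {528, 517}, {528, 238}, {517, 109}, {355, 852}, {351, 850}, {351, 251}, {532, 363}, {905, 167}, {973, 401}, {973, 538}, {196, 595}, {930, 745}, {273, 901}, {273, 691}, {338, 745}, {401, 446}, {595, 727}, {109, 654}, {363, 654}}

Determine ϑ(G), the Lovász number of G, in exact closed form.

N(109) = {517, 654}, |N(109)| = 2.
Vertex 405 has 2 neighbors: 590, 374.
deg(238) = 2; N(238) = {240, 528}.
Vertex 691 has 2 neighbors: 514, 273.
Regular of degree 2 on 91 vertices: this is C_{91}, the 91-cycle.
A has 46 distinct eigenvalues ≈ [2.0, 1.995235, 1.980961, 1.957247, 1.924206, 1.881995, 1.830816, 1.770912, 1.702569, 1.626112, 1.541906, 1.450353, 1.351887, 1.24698, 1.136129, 1.019865, 0.898741, 0.773333, 0.644241, 0.512078, 0.377475, 0.241073, 0.103523, -0.034521, -0.172401, -0.309459, -0.445042, -0.578504, -0.70921, -0.836536, -0.959875, -1.07864, -1.192265, -1.300208, -1.401955, -1.497021, -1.584954, -1.665333, -1.737776, -1.801938, -1.857512, -1.904235, -1.941884, -1.970278, -1.989283, -1.998808].
ϑ = −N·λ_min/(λ_max−λ_min) = −91·(-2*cos(pi/91))/(2−(-2*cos(pi/91))) = 91*cos(pi/91)/(cos(pi/91) + 1).
= 45.4864… (decimal).
Check 45 ≤ 91*cos(pi/91)/(cos(pi/91) + 1) ≤ 46: both strict.

91*cos(pi/91)/(cos(pi/91) + 1)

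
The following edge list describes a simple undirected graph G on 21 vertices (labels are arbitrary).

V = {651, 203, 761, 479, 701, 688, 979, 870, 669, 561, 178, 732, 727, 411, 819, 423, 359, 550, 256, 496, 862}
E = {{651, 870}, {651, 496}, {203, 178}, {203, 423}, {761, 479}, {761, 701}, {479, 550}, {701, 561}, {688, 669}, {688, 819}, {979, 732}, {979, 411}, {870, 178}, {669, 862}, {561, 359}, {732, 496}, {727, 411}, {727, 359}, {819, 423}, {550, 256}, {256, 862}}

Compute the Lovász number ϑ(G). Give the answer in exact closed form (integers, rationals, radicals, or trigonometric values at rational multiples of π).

Vertex 819 has 2 neighbors: 688, 423.
Vertex 669 has 2 neighbors: 688, 862.
deg(651) = 2; N(651) = {870, 496}.
Vertex 496 has 2 neighbors: 651, 732.
G on 21 vertices is 2-regular; a single 21-cycle (edge-transitive).
A has 11 distinct eigenvalues ≈ [2.0, 1.91115, 1.65248, 1.24698, 0.73068, 0.14946, -0.44504, -1.0, -1.4661, -1.80194, -1.97766].
Lovász (edge-transitive): ϑ = −21·(-2*cos(pi/21))/((2)−(-2*cos(pi/21))) = 21*cos(pi/21)/(cos(pi/21) + 1).
ϑ(G) ≈ 10.44103253.
Lovász sandwich 10 ≤ 21*cos(pi/21)/(cos(pi/21) + 1) ≤ 11: both strict.

21*cos(pi/21)/(cos(pi/21) + 1)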